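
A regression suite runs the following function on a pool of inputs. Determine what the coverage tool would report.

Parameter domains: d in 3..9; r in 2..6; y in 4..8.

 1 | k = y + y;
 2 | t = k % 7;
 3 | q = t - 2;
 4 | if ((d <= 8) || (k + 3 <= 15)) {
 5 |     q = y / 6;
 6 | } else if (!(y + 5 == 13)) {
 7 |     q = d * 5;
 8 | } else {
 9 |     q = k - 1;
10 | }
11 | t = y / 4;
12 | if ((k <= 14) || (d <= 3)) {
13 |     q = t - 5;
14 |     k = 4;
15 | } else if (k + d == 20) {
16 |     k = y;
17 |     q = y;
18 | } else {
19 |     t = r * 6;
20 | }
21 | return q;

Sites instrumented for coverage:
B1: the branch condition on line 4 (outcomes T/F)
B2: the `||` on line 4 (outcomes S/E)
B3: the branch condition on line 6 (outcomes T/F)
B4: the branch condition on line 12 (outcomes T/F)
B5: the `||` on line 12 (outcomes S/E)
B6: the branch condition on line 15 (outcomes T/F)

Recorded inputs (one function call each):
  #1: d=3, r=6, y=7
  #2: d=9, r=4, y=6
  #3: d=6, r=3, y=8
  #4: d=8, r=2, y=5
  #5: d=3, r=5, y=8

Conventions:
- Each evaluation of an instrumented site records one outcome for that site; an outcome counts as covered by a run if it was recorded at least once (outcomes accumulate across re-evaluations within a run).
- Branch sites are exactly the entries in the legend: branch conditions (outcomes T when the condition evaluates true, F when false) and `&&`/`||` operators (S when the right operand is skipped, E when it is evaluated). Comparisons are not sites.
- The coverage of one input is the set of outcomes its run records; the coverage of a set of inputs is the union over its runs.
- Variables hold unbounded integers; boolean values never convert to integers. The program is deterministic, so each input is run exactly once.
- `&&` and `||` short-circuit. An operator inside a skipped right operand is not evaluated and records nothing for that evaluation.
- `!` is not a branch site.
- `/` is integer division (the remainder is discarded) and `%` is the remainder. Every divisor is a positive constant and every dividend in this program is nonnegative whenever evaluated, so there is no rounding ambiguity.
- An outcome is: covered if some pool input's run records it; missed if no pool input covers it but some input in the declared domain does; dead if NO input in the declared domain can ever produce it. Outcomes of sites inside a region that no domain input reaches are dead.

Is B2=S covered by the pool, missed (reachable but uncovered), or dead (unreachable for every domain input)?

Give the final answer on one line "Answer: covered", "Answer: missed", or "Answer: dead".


B2=S is recorded by pool input(s) 1, 3, 4, 5 -> covered
Answer: covered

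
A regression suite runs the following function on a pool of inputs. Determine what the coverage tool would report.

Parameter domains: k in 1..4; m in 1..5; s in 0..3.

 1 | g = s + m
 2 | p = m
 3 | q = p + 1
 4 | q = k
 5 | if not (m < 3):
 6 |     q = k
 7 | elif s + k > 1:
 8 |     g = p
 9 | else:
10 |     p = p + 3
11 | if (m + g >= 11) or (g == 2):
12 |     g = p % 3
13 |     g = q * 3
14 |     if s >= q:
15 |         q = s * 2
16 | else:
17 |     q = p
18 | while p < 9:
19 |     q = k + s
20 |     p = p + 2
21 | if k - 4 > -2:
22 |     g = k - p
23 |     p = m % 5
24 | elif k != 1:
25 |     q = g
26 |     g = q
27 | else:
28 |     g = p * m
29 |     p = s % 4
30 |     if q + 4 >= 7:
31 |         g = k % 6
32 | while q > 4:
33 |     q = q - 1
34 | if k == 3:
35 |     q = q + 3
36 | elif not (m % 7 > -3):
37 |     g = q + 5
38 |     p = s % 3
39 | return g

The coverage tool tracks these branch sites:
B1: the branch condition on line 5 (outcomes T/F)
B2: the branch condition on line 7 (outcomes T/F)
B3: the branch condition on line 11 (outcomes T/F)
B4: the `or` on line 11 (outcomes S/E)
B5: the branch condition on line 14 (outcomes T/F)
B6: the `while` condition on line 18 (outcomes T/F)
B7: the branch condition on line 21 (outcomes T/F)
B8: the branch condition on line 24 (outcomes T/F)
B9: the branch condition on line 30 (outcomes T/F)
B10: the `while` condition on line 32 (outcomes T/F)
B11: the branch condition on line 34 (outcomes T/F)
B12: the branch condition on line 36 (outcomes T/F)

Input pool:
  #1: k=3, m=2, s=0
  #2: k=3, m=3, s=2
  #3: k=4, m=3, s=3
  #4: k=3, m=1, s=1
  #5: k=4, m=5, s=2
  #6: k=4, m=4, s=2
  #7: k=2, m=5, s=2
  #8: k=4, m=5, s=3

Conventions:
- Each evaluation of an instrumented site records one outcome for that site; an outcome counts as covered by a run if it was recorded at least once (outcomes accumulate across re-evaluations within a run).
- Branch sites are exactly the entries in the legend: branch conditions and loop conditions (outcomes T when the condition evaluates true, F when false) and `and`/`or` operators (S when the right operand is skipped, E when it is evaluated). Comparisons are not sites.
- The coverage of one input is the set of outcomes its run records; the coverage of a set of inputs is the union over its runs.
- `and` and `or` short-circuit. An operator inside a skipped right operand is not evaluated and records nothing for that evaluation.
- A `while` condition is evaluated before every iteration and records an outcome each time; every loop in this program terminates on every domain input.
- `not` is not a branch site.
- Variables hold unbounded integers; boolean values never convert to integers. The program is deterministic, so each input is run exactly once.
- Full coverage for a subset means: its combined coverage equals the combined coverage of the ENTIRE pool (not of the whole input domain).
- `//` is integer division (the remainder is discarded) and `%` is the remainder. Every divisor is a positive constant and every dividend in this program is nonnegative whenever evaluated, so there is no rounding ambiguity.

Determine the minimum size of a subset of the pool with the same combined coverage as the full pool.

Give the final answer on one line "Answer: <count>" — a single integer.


input #1 (k=3, m=2, s=0): events B1->F, B2->T, B4->E, B3->T, B5->F, B6->T, B6->T, B6->T, B6->T, B6->F, B7->T, B10->F, B11->T; covers B1=F, B2=T, B3=T, B4=E, B5=F, B6=T, B6=F, B7=T, B10=F, B11=T
input #2 (k=3, m=3, s=2): events B1->T, B4->E, B3->F, B6->T, B6->T, B6->T, B6->F, B7->T, B10->T, B10->F, B11->T; covers B1=T, B3=F, B4=E, B6=T, B6=F, B7=T, B10=T, B10=F, B11=T
input #3 (k=4, m=3, s=3): events B1->T, B4->E, B3->F, B6->T, B6->T, B6->T, B6->F, B7->T, B10->T, B10->T, B10->T, B10->F, B11->F, B12->F; covers B1=T, B3=F, B4=E, B6=T, B6=F, B7=T, B10=T, B10=F, B11=F, B12=F
input #4 (k=3, m=1, s=1): events B1->F, B2->T, B4->E, B3->F, B6->T, B6->T, B6->T, B6->T, B6->F, B7->T, B10->F, B11->T; covers B1=F, B2=T, B3=F, B4=E, B6=T, B6=F, B7=T, B10=F, B11=T
input #5 (k=4, m=5, s=2): events B1->T, B4->S, B3->T, B5->F, B6->T, B6->T, B6->F, B7->T, B10->T, B10->T, B10->F, B11->F, B12->F; covers B1=T, B3=T, B4=S, B5=F, B6=T, B6=F, B7=T, B10=T, B10=F, B11=F, B12=F
input #6 (k=4, m=4, s=2): events B1->T, B4->E, B3->F, B6->T, B6->T, B6->T, B6->F, B7->T, B10->T, B10->T, B10->F, B11->F, B12->F; covers B1=T, B3=F, B4=E, B6=T, B6=F, B7=T, B10=T, B10=F, B11=F, B12=F
input #7 (k=2, m=5, s=2): events B1->T, B4->S, B3->T, B5->T, B6->T, B6->T, B6->F, B7->F, B8->T, B10->T, B10->T, B10->F, B11->F, B12->F; covers B1=T, B3=T, B4=S, B5=T, B6=T, B6=F, B7=F, B8=T, B10=T, B10=F, B11=F, B12=F
input #8 (k=4, m=5, s=3): events B1->T, B4->S, B3->T, B5->F, B6->T, B6->T, B6->F, B7->T, B10->T, B10->T, B10->T, B10->F, B11->F, B12->F; covers B1=T, B3=T, B4=S, B5=F, B6=T, B6=F, B7=T, B10=T, B10=F, B11=F, B12=F
pool-wide coverage (19 outcomes): B1=T, B1=F, B2=T, B3=T, B3=F, B4=S, B4=E, B5=T, B5=F, B6=T, B6=F, B7=T, B7=F, B8=T, B10=T, B10=F, B11=T, B11=F, B12=F
every size-1 subset falls short of the 19 outcomes (best: 12/19)
every size-2 subset falls short of the 19 outcomes (best: 18/19)
at size 3, {1, 2, 7} reaches all 19 outcomes; every lexicographically earlier size-3 subset fails
Answer: 3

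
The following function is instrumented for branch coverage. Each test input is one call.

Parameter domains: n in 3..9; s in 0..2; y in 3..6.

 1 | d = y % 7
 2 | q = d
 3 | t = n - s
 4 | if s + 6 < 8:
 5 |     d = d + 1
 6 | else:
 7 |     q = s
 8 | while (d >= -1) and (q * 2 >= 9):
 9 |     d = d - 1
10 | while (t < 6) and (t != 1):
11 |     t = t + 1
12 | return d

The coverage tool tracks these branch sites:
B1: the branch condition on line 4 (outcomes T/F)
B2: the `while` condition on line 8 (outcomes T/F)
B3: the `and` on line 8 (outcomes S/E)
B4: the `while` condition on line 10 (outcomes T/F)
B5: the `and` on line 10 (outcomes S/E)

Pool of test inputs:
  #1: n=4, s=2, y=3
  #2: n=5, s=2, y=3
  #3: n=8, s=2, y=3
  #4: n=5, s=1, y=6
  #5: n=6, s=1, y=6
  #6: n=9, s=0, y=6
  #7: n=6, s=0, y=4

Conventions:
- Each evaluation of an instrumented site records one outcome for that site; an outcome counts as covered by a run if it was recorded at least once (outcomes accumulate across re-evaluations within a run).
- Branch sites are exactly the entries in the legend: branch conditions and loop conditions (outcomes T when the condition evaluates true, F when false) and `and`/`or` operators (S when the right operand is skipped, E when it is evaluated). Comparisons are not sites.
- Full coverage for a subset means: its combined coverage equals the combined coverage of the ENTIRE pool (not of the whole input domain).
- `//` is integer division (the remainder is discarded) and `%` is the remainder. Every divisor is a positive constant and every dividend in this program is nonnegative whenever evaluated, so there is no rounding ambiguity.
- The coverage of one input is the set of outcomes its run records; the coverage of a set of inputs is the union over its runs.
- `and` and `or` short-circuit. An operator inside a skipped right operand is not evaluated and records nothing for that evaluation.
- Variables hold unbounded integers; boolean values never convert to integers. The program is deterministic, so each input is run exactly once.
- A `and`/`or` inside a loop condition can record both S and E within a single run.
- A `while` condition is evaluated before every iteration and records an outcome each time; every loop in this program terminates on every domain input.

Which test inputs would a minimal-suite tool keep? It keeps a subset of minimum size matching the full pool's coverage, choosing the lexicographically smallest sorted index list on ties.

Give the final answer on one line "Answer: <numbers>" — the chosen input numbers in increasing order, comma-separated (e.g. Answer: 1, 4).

input #1, n=4, s=2, y=3: events B1->F, B3->E, B2->F, B5->E, B4->T, B5->E, B4->T, B5->E, B4->T, B5->E, B4->T, B5->S, B4->F; outcomes B1=F, B2=F, B3=E, B4=T, B4=F, B5=S, B5=E
input #2, n=5, s=2, y=3: events B1->F, B3->E, B2->F, B5->E, B4->T, B5->E, B4->T, B5->E, B4->T, B5->S, B4->F; outcomes B1=F, B2=F, B3=E, B4=T, B4=F, B5=S, B5=E
input #3, n=8, s=2, y=3: events B1->F, B3->E, B2->F, B5->S, B4->F; outcomes B1=F, B2=F, B3=E, B4=F, B5=S
input #4, n=5, s=1, y=6: events B1->T, B3->E, B2->T, B3->E, B2->T, B3->E, B2->T, B3->E, B2->T, B3->E, B2->T, B3->E, B2->T, B3->E, ...; outcomes B1=T, B2=T, B2=F, B3=S, B3=E, B4=T, B4=F, B5=S, B5=E
input #5, n=6, s=1, y=6: events B1->T, B3->E, B2->T, B3->E, B2->T, B3->E, B2->T, B3->E, B2->T, B3->E, B2->T, B3->E, B2->T, B3->E, ...; outcomes B1=T, B2=T, B2=F, B3=S, B3=E, B4=T, B4=F, B5=S, B5=E
input #6, n=9, s=0, y=6: events B1->T, B3->E, B2->T, B3->E, B2->T, B3->E, B2->T, B3->E, B2->T, B3->E, B2->T, B3->E, B2->T, B3->E, ...; outcomes B1=T, B2=T, B2=F, B3=S, B3=E, B4=F, B5=S
input #7, n=6, s=0, y=4: events B1->T, B3->E, B2->F, B5->S, B4->F; outcomes B1=T, B2=F, B3=E, B4=F, B5=S
union over all inputs: B1=T, B1=F, B2=T, B2=F, B3=S, B3=E, B4=T, B4=F, B5=S, B5=E (10 outcomes)
size 1 is not enough: best union over all size-1 subsets is 9/10
inputs {1, 4} (size 2) cover everything; no size-2 subset with a lexicographically smaller index list covers all 10

Answer: 1, 4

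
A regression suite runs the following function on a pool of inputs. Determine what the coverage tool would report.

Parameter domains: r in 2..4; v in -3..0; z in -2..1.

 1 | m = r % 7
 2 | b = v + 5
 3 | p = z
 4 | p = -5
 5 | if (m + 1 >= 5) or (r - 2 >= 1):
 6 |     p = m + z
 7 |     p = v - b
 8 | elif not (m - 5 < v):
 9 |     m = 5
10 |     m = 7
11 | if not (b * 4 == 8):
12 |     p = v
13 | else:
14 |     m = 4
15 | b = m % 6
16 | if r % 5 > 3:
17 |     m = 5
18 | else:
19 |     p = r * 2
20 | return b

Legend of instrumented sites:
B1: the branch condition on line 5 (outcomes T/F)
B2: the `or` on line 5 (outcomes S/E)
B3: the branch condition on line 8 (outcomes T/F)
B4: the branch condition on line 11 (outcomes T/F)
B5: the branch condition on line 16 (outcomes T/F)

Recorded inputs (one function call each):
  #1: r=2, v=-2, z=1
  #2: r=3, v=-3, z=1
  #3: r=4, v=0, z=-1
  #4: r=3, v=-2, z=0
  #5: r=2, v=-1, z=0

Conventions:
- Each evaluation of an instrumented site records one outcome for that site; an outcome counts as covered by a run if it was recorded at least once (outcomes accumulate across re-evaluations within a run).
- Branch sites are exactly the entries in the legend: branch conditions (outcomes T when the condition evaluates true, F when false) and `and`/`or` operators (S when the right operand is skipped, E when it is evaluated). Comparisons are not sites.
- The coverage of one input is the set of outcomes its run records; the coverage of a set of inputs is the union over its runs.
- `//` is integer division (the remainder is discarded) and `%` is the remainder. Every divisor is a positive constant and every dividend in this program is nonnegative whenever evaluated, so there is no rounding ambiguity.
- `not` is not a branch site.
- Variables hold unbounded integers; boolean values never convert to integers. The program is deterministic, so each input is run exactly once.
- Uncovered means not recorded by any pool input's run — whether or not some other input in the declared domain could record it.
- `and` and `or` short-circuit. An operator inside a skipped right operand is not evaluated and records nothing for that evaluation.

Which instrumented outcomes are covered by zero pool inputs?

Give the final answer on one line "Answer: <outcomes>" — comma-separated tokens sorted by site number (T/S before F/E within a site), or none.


test 1 (r=2, v=-2, z=1) hits B1=F, B2=E, B3=F, B4=T, B5=F
test 2 (r=3, v=-3, z=1) hits B1=T, B2=E, B4=F, B5=F
test 3 (r=4, v=0, z=-1) hits B1=T, B2=S, B4=T, B5=T
test 4 (r=3, v=-2, z=0) hits B1=T, B2=E, B4=T, B5=F
test 5 (r=2, v=-1, z=0) hits B1=F, B2=E, B3=F, B4=T, B5=F
union over the pool: B1=T, B1=F, B2=S, B2=E, B3=F, B4=T, B4=F, B5=T, B5=F
uncovered (1 of 10): B3=T
Answer: B3=T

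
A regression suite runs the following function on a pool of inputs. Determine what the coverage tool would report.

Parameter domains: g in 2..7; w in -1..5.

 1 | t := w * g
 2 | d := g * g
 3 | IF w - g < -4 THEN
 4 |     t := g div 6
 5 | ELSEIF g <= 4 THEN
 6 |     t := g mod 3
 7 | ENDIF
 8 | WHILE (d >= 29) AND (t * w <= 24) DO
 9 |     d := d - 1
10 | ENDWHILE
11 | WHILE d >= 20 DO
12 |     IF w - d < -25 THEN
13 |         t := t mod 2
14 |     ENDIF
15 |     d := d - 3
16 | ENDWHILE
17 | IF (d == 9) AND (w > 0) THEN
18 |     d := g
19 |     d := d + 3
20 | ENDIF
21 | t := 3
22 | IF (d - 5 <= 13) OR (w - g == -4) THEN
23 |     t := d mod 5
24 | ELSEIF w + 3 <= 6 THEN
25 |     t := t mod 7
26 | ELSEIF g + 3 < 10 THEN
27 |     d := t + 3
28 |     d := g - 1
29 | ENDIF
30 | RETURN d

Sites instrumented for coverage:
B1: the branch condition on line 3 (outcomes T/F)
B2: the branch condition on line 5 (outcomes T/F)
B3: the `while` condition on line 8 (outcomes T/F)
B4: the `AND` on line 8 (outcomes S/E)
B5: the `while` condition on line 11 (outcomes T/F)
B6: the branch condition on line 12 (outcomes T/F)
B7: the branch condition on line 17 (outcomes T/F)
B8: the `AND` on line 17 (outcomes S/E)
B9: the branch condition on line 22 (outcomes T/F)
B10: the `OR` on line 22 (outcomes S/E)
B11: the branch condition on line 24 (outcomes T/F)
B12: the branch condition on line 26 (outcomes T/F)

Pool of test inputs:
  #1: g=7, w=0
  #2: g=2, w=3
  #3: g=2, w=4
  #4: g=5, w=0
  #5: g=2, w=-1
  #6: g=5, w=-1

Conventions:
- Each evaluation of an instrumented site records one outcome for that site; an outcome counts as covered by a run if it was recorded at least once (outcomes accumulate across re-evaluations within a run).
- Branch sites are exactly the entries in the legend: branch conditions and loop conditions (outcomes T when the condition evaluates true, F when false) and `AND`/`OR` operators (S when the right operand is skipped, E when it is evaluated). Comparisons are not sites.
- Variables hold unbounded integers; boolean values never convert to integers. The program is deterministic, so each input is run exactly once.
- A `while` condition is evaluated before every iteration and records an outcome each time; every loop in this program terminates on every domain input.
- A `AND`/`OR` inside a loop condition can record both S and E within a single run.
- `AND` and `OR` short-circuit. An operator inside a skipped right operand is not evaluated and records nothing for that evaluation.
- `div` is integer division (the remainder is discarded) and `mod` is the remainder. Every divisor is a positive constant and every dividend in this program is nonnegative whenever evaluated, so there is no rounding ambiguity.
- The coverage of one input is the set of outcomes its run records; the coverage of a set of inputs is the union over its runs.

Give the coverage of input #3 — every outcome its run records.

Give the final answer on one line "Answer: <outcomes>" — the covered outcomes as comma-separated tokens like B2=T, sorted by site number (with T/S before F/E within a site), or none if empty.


Tracing the run of input #3 (g=2, w=4):
  B1->F, B2->T, B4->S, B3->F, B5->F, B8->S, B7->F, B10->S, B9->T
deduplicating events, the covered set is: B1=F, B2=T, B3=F, B4=S, B5=F, B7=F, B8=S, B9=T, B10=S
Answer: B1=F, B2=T, B3=F, B4=S, B5=F, B7=F, B8=S, B9=T, B10=S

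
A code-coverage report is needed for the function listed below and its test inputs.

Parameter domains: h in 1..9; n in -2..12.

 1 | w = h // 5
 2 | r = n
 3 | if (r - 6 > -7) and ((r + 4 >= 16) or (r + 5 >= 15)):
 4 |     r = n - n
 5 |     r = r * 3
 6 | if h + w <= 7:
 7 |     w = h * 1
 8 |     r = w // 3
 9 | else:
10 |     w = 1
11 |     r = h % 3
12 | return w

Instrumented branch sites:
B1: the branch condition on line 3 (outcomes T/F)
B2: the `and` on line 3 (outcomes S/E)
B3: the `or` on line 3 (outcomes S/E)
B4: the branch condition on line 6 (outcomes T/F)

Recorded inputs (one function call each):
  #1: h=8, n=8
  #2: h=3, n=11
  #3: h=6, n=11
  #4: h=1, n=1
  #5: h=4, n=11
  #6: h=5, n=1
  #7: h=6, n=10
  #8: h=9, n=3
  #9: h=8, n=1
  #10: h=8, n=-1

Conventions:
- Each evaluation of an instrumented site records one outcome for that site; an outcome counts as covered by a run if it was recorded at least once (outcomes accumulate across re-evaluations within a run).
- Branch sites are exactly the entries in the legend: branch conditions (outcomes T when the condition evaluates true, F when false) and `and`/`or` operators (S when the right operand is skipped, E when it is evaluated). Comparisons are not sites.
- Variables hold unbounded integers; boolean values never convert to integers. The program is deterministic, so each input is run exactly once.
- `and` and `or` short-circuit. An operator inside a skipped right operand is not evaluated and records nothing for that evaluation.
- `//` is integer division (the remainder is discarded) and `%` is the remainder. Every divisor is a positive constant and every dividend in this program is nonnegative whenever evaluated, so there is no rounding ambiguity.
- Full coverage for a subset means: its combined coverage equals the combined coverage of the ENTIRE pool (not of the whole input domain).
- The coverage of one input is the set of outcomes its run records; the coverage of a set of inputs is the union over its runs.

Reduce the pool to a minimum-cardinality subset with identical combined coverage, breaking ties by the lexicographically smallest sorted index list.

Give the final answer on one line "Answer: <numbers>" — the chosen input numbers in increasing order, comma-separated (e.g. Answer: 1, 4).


run #1 (h=8, n=8) records B1=F, B2=E, B3=E, B4=F
run #2 (h=3, n=11) records B1=T, B2=E, B3=E, B4=T
run #3 (h=6, n=11) records B1=T, B2=E, B3=E, B4=T
run #4 (h=1, n=1) records B1=F, B2=E, B3=E, B4=T
run #5 (h=4, n=11) records B1=T, B2=E, B3=E, B4=T
run #6 (h=5, n=1) records B1=F, B2=E, B3=E, B4=T
run #7 (h=6, n=10) records B1=T, B2=E, B3=E, B4=T
run #8 (h=9, n=3) records B1=F, B2=E, B3=E, B4=F
run #9 (h=8, n=1) records B1=F, B2=E, B3=E, B4=F
run #10 (h=8, n=-1) records B1=F, B2=S, B4=F
the full pool covers 7 outcomes: B1=T, B1=F, B2=S, B2=E, B3=E, B4=T, B4=F
every size-1 subset falls short of the 7 outcomes (best: 4/7)
the canonical winner is {2, 10}: size 2, full 7-outcome coverage, earliest index list among size-2 covers
Answer: 2, 10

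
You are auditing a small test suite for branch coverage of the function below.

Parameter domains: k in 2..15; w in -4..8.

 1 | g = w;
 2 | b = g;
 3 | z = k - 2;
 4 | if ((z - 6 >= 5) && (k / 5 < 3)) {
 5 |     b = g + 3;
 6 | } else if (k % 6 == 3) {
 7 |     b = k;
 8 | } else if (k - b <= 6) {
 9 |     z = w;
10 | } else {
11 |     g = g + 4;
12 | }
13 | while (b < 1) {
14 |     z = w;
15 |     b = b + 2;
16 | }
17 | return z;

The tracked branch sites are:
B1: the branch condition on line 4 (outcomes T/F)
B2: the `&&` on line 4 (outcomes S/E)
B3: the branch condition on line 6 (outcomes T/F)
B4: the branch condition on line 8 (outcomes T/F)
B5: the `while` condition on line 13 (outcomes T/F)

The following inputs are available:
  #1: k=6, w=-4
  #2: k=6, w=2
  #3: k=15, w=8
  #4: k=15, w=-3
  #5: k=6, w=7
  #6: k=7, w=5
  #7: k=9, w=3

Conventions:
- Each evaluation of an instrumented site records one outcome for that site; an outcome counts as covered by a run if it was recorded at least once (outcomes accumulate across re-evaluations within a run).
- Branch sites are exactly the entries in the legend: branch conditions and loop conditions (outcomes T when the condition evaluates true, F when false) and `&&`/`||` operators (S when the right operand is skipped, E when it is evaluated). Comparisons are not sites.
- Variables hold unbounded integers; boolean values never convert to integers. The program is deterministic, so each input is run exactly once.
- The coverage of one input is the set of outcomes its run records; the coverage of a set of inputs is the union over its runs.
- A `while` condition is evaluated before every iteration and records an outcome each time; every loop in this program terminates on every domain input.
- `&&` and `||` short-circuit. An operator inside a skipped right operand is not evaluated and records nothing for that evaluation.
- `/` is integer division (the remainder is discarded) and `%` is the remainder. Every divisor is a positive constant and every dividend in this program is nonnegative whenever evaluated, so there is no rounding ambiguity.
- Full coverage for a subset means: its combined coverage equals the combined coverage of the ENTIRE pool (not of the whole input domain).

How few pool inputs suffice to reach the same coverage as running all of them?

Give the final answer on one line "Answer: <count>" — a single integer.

#1 (k=6, w=-4) -> covered: B1=F, B2=S, B3=F, B4=F, B5=T, B5=F
#2 (k=6, w=2) -> covered: B1=F, B2=S, B3=F, B4=T, B5=F
#3 (k=15, w=8) -> covered: B1=F, B2=E, B3=T, B5=F
#4 (k=15, w=-3) -> covered: B1=F, B2=E, B3=T, B5=F
#5 (k=6, w=7) -> covered: B1=F, B2=S, B3=F, B4=T, B5=F
#6 (k=7, w=5) -> covered: B1=F, B2=S, B3=F, B4=T, B5=F
#7 (k=9, w=3) -> covered: B1=F, B2=S, B3=T, B5=F
pool-wide coverage (9 outcomes): B1=F, B2=S, B2=E, B3=T, B3=F, B4=T, B4=F, B5=T, B5=F
checked all size-1 subsets: none covers 9 outcomes (max 6/9)
checked all size-2 subsets: none covers 9 outcomes (max 8/9)
at size 3, {1, 2, 3} reaches all 9 outcomes; every lexicographically earlier size-3 subset fails

Answer: 3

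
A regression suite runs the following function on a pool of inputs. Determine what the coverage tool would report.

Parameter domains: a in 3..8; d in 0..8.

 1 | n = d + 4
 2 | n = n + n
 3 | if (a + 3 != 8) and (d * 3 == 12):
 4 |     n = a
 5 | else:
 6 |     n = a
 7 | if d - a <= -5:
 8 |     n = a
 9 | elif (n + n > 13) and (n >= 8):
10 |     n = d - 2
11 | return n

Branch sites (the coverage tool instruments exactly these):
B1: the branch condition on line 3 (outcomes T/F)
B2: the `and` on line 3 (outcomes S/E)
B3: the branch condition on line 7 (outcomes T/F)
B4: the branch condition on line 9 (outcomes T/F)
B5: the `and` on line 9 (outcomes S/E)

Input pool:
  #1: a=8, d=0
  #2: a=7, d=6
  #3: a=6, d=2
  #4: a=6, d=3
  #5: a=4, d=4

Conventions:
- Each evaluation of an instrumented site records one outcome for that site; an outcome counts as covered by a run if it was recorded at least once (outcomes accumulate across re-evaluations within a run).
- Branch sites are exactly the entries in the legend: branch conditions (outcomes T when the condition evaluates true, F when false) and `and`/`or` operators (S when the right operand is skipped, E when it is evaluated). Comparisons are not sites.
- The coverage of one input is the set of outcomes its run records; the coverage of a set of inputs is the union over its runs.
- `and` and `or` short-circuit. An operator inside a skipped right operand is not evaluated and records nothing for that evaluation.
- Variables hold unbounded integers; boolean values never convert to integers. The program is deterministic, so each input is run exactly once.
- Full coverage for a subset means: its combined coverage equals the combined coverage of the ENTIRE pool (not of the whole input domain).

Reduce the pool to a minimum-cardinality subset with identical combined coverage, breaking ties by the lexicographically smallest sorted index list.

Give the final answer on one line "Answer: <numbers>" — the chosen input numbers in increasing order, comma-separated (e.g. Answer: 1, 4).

input #1 (a=8, d=0): covers B1=F, B2=E, B3=T
input #2 (a=7, d=6): covers B1=F, B2=E, B3=F, B4=F, B5=E
input #3 (a=6, d=2): covers B1=F, B2=E, B3=F, B4=F, B5=S
input #4 (a=6, d=3): covers B1=F, B2=E, B3=F, B4=F, B5=S
input #5 (a=4, d=4): covers B1=T, B2=E, B3=F, B4=F, B5=S
union over all inputs: B1=T, B1=F, B2=E, B3=T, B3=F, B4=F, B5=S, B5=E (8 outcomes)
size 1 is not enough: best union over all size-1 subsets is 5/8
size 2 is not enough: best union over all size-2 subsets is 7/8
size 3: inputs {1, 2, 5} cover all 8 outcomes, and no lexicographically smaller subset of this size does

Answer: 1, 2, 5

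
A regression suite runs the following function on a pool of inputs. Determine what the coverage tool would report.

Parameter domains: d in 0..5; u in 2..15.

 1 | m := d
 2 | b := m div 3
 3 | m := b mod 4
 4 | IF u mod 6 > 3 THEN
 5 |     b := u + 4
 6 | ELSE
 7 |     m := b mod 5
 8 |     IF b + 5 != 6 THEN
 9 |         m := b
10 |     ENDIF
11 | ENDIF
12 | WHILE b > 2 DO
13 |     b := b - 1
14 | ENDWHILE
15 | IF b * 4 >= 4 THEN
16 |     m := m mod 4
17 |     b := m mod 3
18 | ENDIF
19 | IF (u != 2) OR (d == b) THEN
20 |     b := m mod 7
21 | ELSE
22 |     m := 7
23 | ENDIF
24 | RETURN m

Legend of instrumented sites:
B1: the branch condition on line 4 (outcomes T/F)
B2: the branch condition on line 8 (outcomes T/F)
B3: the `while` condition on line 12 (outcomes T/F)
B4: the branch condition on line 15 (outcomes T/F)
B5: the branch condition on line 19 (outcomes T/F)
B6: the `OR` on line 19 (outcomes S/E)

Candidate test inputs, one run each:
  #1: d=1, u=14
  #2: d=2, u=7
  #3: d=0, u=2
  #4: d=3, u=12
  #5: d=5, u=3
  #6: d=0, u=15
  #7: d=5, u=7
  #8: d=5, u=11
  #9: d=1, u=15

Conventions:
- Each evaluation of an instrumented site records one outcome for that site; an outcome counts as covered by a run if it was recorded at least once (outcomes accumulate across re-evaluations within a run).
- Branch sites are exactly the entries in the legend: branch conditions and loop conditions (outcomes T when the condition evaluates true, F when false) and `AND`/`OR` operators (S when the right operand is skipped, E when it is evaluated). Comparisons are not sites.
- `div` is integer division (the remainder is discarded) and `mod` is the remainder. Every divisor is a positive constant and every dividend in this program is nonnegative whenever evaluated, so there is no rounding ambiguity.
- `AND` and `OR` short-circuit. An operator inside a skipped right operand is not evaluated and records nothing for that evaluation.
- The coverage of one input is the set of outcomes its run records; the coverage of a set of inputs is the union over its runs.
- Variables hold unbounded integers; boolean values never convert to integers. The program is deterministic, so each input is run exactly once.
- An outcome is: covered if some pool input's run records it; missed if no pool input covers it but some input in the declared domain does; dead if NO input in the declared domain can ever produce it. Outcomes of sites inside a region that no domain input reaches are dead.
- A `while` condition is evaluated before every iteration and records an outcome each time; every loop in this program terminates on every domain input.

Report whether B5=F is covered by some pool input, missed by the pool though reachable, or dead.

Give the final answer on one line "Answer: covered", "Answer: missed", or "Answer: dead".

no pool input records B5=F
but domain input (d=1, u=2) does record it -> reachable, so missed

Answer: missed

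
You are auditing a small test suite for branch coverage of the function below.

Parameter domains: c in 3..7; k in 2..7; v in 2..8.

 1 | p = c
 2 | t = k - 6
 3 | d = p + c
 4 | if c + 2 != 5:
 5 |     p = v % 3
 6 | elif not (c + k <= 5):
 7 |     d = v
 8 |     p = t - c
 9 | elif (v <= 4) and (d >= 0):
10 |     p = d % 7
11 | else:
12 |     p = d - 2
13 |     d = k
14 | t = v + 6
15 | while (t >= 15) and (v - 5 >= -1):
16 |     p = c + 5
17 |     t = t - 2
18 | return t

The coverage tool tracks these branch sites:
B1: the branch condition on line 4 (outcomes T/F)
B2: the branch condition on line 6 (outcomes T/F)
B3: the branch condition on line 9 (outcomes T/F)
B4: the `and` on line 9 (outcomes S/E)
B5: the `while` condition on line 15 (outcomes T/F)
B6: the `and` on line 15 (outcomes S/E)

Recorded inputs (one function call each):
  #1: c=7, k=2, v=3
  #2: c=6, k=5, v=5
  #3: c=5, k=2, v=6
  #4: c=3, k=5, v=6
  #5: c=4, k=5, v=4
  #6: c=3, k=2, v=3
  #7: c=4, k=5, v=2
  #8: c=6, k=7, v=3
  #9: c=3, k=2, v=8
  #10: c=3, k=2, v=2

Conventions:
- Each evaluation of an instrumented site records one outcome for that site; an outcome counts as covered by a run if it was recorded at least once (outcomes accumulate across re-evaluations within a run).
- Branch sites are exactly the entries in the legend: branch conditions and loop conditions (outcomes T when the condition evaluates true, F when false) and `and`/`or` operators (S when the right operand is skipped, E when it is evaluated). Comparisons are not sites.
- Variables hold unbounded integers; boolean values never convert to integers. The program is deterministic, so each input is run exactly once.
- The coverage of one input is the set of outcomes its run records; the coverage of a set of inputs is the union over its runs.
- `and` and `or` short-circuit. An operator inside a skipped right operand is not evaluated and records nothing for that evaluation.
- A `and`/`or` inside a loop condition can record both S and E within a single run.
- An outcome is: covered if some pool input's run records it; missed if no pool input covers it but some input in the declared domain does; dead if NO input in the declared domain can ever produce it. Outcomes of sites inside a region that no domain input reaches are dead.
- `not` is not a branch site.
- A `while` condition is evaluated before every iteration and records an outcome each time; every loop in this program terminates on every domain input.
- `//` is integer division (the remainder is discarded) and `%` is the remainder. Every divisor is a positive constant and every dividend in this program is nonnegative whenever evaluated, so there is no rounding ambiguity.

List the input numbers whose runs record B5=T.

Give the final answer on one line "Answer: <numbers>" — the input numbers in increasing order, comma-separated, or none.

input #1 (c=7, k=2, v=3): never hits B5=T
input #2 (c=6, k=5, v=5): never hits B5=T
input #3 (c=5, k=2, v=6): never hits B5=T
input #4 (c=3, k=5, v=6): never hits B5=T
input #5 (c=4, k=5, v=4): never hits B5=T
input #6 (c=3, k=2, v=3): never hits B5=T
input #7 (c=4, k=5, v=2): never hits B5=T
input #8 (c=6, k=7, v=3): never hits B5=T
input #9 (c=3, k=2, v=8): never hits B5=T
input #10 (c=3, k=2, v=2): never hits B5=T

Answer: none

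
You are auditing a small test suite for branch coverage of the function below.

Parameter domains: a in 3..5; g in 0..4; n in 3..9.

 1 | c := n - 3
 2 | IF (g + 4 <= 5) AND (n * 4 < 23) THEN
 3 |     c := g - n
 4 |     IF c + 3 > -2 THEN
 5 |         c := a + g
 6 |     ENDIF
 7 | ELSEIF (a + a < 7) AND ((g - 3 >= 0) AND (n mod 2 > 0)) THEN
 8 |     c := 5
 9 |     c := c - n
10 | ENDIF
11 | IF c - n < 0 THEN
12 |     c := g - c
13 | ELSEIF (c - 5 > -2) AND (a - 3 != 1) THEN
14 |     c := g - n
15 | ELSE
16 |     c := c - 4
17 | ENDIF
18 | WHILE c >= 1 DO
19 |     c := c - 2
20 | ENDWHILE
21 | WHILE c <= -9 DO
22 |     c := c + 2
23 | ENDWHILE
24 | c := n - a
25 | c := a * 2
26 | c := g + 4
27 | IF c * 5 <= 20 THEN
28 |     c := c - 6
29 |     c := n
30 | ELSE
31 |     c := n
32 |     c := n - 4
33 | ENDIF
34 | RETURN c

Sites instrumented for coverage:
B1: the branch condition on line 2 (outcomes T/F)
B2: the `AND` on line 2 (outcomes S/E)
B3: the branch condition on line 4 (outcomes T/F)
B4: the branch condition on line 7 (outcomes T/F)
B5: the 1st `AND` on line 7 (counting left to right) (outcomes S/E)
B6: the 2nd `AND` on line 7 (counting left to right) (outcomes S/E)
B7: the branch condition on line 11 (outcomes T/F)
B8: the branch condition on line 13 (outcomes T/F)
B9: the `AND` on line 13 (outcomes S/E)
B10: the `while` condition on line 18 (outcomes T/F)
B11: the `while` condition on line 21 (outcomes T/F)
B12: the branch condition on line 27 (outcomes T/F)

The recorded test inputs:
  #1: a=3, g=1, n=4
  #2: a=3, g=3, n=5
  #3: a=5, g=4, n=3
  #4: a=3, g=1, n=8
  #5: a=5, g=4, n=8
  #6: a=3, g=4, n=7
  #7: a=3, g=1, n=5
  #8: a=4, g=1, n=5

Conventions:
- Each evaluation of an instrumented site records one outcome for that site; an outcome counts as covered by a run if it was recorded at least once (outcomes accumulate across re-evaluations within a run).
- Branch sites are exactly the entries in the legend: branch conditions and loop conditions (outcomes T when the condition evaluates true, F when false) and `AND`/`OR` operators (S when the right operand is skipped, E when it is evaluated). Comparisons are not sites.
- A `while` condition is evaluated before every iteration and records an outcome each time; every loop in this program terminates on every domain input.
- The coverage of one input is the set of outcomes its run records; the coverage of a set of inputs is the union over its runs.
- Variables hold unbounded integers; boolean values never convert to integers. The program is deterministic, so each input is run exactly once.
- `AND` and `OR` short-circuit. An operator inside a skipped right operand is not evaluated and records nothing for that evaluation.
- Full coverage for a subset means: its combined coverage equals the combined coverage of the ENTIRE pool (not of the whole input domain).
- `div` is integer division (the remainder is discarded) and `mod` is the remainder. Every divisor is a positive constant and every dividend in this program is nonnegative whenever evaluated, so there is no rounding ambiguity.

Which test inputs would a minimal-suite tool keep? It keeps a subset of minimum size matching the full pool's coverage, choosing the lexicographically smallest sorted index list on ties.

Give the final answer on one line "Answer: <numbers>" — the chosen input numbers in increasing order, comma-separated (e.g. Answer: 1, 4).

run #1 (a=3, g=1, n=4) records B1=T, B2=E, B3=T, B7=F, B8=T, B9=E, B10=F, B11=F, B12=F
run #2 (a=3, g=3, n=5) records B1=F, B2=S, B4=T, B5=E, B6=E, B7=T, B10=T, B10=F, B11=F, B12=F
run #3 (a=5, g=4, n=3) records B1=F, B2=S, B4=F, B5=S, B7=T, B10=T, B10=F, B11=F, B12=F
run #4 (a=3, g=1, n=8) records B1=F, B2=E, B4=F, B5=E, B6=S, B7=T, B10=F, B11=F, B12=F
run #5 (a=5, g=4, n=8) records B1=F, B2=S, B4=F, B5=S, B7=T, B10=F, B11=F, B12=F
run #6 (a=3, g=4, n=7) records B1=F, B2=S, B4=T, B5=E, B6=E, B7=T, B10=T, B10=F, B11=F, B12=F
run #7 (a=3, g=1, n=5) records B1=T, B2=E, B3=T, B7=T, B10=F, B11=F, B12=F
run #8 (a=4, g=1, n=5) records B1=T, B2=E, B3=T, B7=F, B8=F, B9=E, B10=T, B10=F, B11=F, B12=F
together the pool reaches 20 outcomes: B1=T, B1=F, B2=S, B2=E, B3=T, B4=T, B4=F, B5=S, B5=E, B6=S, B6=E, B7=T, B7=F, B8=T, B8=F, B9=E, B10=T, B10=F, B11=F, B12=F
no size-1 subset reaches all 20 outcomes (best union: 10/20)
no size-2 subset reaches all 20 outcomes (best union: 16/20)
no size-3 subset reaches all 20 outcomes (best union: 18/20)
no size-4 subset reaches all 20 outcomes (best union: 19/20)
size 5: inputs {1, 2, 3, 4, 8} cover all 20 outcomes, and no lexicographically smaller subset of this size does

Answer: 1, 2, 3, 4, 8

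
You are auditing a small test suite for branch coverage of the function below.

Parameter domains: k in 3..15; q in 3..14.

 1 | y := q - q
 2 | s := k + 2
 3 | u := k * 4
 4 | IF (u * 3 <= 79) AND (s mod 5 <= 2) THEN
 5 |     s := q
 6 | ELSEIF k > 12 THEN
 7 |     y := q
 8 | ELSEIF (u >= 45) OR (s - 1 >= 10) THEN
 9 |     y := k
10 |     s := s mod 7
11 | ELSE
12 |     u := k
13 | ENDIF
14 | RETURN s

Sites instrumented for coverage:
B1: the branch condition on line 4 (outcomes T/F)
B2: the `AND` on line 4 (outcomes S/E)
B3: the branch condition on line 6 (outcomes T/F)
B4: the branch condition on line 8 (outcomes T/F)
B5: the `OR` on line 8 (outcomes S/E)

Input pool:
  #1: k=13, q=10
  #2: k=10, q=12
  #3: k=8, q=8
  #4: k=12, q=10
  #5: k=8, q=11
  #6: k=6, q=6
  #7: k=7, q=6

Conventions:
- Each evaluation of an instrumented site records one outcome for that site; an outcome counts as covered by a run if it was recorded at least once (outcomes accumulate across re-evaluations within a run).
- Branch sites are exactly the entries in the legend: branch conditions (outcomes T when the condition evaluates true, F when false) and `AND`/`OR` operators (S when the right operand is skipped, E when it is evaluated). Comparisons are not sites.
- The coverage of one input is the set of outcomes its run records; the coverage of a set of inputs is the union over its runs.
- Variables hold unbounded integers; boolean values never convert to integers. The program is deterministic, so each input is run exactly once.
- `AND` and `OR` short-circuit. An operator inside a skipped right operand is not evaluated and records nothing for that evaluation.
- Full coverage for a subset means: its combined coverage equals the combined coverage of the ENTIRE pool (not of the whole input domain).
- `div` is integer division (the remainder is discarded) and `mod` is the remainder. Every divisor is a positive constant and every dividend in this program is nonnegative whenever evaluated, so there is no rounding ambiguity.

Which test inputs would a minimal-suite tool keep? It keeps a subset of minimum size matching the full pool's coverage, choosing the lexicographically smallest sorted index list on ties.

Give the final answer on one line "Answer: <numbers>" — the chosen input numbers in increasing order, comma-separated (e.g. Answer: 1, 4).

run #1 (k=13, q=10) runs B2->S, B1->F, B3->T; records B1=F, B2=S, B3=T
run #2 (k=10, q=12) runs B2->S, B1->F, B3->F, B5->E, B4->T; records B1=F, B2=S, B3=F, B4=T, B5=E
run #3 (k=8, q=8) runs B2->S, B1->F, B3->F, B5->E, B4->F; records B1=F, B2=S, B3=F, B4=F, B5=E
run #4 (k=12, q=10) runs B2->S, B1->F, B3->F, B5->S, B4->T; records B1=F, B2=S, B3=F, B4=T, B5=S
run #5 (k=8, q=11) runs B2->S, B1->F, B3->F, B5->E, B4->F; records B1=F, B2=S, B3=F, B4=F, B5=E
run #6 (k=6, q=6) runs B2->E, B1->F, B3->F, B5->E, B4->F; records B1=F, B2=E, B3=F, B4=F, B5=E
run #7 (k=7, q=6) runs B2->S, B1->F, B3->F, B5->E, B4->F; records B1=F, B2=S, B3=F, B4=F, B5=E
together the pool reaches 9 outcomes: B1=F, B2=S, B2=E, B3=T, B3=F, B4=T, B4=F, B5=S, B5=E
no size-1 subset reaches all 9 outcomes (best union: 5/9)
no size-2 subset reaches all 9 outcomes (best union: 8/9)
size 3: inputs {1, 4, 6} cover all 9 outcomes, and no lexicographically smaller subset of this size does

Answer: 1, 4, 6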